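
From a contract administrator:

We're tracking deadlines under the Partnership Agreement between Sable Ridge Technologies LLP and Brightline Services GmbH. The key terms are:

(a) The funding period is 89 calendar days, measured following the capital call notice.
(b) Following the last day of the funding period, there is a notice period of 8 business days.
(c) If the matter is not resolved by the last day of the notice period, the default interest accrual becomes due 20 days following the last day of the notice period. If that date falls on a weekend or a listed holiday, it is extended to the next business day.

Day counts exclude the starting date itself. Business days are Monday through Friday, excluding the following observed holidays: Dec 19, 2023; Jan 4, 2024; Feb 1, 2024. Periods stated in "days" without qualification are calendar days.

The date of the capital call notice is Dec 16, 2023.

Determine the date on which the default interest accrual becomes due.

Adding 89 calendar days to Dec 16, 2023 gives Mar 14, 2024, which is the last day of the funding period.
From Thursday, Mar 14, 2024, 8 business days (Mar 15, Mar 18, Mar 19, Mar 20, Mar 21, Mar 22, Mar 25, Mar 26, skipping weekends) brings us to Tuesday, Mar 26, 2024, which is the last day of the notice period.
Adding 20 calendar days to Mar 26, 2024 gives Apr 15, 2024, which is the date on which the default interest accrual becomes due. Apr 15, 2024 is a Monday and is not a listed holiday, so no roll-forward applies.

Apr 15, 2024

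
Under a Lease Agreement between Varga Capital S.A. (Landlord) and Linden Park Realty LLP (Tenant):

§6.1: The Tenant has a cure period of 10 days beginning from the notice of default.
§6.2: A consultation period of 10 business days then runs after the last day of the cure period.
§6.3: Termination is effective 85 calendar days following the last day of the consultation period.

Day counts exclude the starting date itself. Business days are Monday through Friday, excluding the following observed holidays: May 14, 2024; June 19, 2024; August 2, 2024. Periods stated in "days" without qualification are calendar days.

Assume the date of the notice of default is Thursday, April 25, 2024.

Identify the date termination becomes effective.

The last day of the cure period: April 25, 2024 + 10 days = May 5, 2024.
From Sunday, May 5, 2024, 10 business days (May 6, May 7, May 8, May 9, May 10, May 13, May 15, May 16, May 17, May 20, skipping weekends and the listed holiday on May 14) brings us to Monday, May 20, 2024, which is the last day of the consultation period.
The date termination becomes effective: 85 calendar days after May 20, 2024 is August 13, 2024.

August 13, 2024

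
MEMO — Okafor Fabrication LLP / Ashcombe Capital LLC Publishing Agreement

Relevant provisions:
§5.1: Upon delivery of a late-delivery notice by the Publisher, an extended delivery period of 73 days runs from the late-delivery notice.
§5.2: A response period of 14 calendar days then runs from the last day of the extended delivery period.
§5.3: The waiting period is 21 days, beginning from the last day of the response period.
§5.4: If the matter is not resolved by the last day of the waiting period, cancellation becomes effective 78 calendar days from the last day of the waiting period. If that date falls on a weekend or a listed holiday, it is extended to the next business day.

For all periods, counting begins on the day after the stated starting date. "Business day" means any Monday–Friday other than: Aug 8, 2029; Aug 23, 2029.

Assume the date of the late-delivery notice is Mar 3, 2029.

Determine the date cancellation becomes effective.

The last day of the extended delivery period: Mar 3, 2029 + 73 days = May 15, 2029.
The last day of the response period: 14 calendar days after May 15, 2029 is May 29, 2029.
The last day of the waiting period: 21 calendar days after May 29, 2029 is Jun 19, 2029.
The date cancellation becomes effective: 78 calendar days after Jun 19, 2029 is Sep 5, 2029. Sep 5, 2029 is a Wednesday and is not a listed holiday, so no roll-forward applies.

Sep 5, 2029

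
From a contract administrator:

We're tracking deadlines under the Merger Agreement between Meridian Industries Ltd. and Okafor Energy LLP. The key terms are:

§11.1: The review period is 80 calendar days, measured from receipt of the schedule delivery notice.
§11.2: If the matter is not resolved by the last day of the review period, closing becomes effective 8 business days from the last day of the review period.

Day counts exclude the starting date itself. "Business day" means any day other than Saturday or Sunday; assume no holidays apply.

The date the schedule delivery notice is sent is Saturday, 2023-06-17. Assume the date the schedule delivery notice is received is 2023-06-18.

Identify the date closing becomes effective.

The last day of the review period: 2023-06-18 + 80 days = 2023-09-06.
The date closing becomes effective: 8 business days after Wednesday, 2023-09-06, skipping weekends — Sep 7, Sep 8, Sep 11, Sep 12, Sep 13, Sep 14, Sep 15, Sep 18 — lands on Monday, 2023-09-18.

2023-09-18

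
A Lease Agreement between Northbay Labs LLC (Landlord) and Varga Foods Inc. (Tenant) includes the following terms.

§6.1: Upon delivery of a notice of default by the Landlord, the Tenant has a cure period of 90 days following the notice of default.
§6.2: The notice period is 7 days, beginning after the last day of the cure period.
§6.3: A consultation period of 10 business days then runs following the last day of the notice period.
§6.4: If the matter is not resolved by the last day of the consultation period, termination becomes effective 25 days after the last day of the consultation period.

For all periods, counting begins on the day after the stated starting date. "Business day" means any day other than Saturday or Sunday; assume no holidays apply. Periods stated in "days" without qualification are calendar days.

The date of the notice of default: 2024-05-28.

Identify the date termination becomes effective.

The last day of the cure period: 2024-05-28 + 90 days = 2024-08-26.
Adding 7 calendar days to 2024-08-26 gives 2024-09-02, which is the last day of the notice period.
The last day of the consultation period: 10 business days after Monday, 2024-09-02, skipping weekends — Sep 3, Sep 4, Sep 5, Sep 6, Sep 9, Sep 10, Sep 11, Sep 12, Sep 13, Sep 16 — lands on Monday, 2024-09-16.
Adding 25 calendar days to 2024-09-16 gives 2024-10-11, which is the date termination becomes effective.

2024-10-11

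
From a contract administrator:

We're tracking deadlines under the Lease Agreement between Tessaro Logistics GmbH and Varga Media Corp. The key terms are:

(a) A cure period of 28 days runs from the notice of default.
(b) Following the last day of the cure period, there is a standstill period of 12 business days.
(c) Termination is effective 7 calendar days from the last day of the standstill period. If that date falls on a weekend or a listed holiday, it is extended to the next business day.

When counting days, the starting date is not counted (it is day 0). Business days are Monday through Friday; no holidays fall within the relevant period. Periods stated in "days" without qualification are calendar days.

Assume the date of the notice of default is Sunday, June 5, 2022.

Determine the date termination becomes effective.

July 26, 2022

The last day of the cure period: 28 calendar days after June 5, 2022 is July 3, 2022.
The last day of the standstill period: 12 business days after Sunday, July 3, 2022, skipping weekends — Jul 4, Jul 5, Jul 6, Jul 7, …, Jul 15, Jul 18, Jul 19 — lands on Tuesday, July 19, 2022.
The date termination becomes effective: July 19, 2022 + 7 days = July 26, 2022. July 26, 2022 is a Tuesday, so no roll-forward applies.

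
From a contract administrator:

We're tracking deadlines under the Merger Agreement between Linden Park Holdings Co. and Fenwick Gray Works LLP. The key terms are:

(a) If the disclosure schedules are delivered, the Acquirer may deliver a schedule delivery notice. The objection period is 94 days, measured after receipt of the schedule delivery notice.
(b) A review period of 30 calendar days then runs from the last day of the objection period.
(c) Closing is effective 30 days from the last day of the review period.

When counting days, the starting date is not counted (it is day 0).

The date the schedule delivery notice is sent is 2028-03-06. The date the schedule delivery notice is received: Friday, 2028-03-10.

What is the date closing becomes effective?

Adding 94 calendar days to 2028-03-10 gives 2028-06-12, which is the last day of the objection period.
Adding 30 calendar days to 2028-06-12 gives 2028-07-12, which is the last day of the review period.
The date closing becomes effective: 30 calendar days after 2028-07-12 is 2028-08-11.

2028-08-11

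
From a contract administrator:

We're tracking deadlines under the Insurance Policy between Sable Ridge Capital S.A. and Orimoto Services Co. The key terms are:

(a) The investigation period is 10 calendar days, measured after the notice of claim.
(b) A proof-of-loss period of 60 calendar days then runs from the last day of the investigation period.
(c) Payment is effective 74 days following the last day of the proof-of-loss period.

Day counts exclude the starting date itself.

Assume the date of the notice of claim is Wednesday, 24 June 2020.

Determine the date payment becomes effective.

Adding 10 calendar days to 24 June 2020 gives 4 July 2020, which is the last day of the investigation period.
The last day of the proof-of-loss period: 60 calendar days after 4 July 2020 is 2 September 2020.
Adding 74 calendar days to 2 September 2020 gives 15 November 2020, which is the date payment becomes effective.

15 November 2020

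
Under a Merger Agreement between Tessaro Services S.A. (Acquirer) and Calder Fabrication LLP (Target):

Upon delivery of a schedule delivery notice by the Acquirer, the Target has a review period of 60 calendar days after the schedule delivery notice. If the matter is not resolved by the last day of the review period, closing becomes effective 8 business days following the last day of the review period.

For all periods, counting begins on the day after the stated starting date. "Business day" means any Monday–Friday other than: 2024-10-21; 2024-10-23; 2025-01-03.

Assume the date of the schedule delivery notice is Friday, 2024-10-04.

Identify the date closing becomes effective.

2024-12-13

The last day of the review period: 60 calendar days after 2024-10-04 is 2024-12-03.
From Tuesday, 2024-12-03, 8 business days (Dec 4, Dec 5, Dec 6, Dec 9, Dec 10, Dec 11, Dec 12, Dec 13, skipping weekends) brings us to Friday, 2024-12-13, which is the date closing becomes effective.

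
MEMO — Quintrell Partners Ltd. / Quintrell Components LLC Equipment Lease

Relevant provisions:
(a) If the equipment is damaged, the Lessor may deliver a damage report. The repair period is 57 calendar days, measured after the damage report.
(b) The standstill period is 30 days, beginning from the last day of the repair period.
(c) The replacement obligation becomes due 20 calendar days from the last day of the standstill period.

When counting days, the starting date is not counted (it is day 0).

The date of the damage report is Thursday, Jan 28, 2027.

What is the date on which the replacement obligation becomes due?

May 15, 2027

The last day of the repair period: 57 calendar days after Jan 28, 2027 is Mar 26, 2027.
The last day of the standstill period: Mar 26, 2027 + 30 days = Apr 25, 2027.
Adding 20 calendar days to Apr 25, 2027 gives May 15, 2027, which is the date on which the replacement obligation becomes due.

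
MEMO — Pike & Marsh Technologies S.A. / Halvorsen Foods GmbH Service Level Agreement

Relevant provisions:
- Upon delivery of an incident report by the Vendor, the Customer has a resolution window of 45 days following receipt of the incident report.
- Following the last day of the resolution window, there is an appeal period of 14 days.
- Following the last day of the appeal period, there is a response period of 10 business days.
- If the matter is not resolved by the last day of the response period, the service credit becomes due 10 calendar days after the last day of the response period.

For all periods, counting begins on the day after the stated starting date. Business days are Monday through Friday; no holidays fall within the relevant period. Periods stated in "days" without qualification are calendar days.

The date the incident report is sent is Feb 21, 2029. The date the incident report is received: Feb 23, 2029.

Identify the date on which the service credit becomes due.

The last day of the resolution window: 45 calendar days after Feb 23, 2029 is Apr 9, 2029.
The last day of the appeal period: Apr 9, 2029 + 14 days = Apr 23, 2029.
The last day of the response period: counting 10 business days from Monday, Apr 23, 2029 (Apr 24, Apr 25, Apr 26, Apr 27, Apr 30, May 1, May 2, May 3, May 4, May 7, skipping weekends) reaches Monday, May 7, 2029.
The date on which the service credit becomes due: May 7, 2029 + 10 days = May 17, 2029.

May 17, 2029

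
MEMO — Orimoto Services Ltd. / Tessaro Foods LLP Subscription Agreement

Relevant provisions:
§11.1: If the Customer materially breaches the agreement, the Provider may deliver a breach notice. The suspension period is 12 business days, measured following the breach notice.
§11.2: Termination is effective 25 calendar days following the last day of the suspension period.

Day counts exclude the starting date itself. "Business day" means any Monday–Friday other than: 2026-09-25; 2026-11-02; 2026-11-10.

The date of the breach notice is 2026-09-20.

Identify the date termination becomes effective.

2026-11-01

From Sunday, 2026-09-20, 12 business days (Sep 21, Sep 22, Sep 23, Sep 24, …, Oct 5, Oct 6, Oct 7, skipping weekends and the listed holiday on Sep 25) brings us to Wednesday, 2026-10-07, which is the last day of the suspension period.
Adding 25 calendar days to 2026-10-07 gives 2026-11-01, which is the date termination becomes effective.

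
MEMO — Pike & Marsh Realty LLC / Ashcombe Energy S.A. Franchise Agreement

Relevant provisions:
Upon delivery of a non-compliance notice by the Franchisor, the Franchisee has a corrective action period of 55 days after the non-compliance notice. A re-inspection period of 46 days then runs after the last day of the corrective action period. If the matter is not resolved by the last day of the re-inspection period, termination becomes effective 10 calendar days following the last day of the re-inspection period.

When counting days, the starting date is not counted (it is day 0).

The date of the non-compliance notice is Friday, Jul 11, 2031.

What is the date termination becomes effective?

Oct 30, 2031

Adding 55 calendar days to Jul 11, 2031 gives Sep 4, 2031, which is the last day of the corrective action period.
Adding 46 calendar days to Sep 4, 2031 gives Oct 20, 2031, which is the last day of the re-inspection period.
The date termination becomes effective: 10 calendar days after Oct 20, 2031 is Oct 30, 2031.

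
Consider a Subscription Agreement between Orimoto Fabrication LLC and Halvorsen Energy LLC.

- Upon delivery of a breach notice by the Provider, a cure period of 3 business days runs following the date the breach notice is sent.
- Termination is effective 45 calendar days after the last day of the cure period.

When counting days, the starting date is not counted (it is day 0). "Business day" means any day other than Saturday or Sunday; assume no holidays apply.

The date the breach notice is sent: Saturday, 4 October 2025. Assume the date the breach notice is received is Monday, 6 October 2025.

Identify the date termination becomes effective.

22 November 2025

The last day of the cure period: 3 business days after Saturday, 4 October 2025, skipping weekends — Oct 6, Oct 7, Oct 8 — lands on Wednesday, 8 October 2025.
The date termination becomes effective: 8 October 2025 + 45 days = 22 November 2025.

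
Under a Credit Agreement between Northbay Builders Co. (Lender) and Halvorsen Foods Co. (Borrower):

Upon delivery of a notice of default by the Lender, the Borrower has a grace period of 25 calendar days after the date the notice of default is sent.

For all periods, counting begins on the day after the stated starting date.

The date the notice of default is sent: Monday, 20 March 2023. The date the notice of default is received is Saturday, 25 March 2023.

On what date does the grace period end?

14 April 2023

The last day of the grace period: 20 March 2023 + 25 days = 14 April 2023.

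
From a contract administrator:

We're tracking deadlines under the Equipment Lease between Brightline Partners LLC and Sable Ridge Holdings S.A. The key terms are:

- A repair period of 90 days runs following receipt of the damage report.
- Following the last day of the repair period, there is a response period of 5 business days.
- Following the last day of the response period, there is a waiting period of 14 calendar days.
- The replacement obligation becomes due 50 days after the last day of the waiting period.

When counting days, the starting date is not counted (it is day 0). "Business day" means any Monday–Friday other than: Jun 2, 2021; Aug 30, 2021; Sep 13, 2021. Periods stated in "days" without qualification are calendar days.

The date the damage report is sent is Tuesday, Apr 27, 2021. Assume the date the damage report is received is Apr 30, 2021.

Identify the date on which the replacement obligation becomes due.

The last day of the repair period: Apr 30, 2021 + 90 days = Jul 29, 2021.
From Thursday, Jul 29, 2021, 5 business days (Jul 30, Aug 2, Aug 3, Aug 4, Aug 5, skipping weekends) brings us to Thursday, Aug 5, 2021, which is the last day of the response period.
The last day of the waiting period: 14 calendar days after Aug 5, 2021 is Aug 19, 2021.
The date on which the replacement obligation becomes due: Aug 19, 2021 + 50 days = Oct 8, 2021.

Oct 8, 2021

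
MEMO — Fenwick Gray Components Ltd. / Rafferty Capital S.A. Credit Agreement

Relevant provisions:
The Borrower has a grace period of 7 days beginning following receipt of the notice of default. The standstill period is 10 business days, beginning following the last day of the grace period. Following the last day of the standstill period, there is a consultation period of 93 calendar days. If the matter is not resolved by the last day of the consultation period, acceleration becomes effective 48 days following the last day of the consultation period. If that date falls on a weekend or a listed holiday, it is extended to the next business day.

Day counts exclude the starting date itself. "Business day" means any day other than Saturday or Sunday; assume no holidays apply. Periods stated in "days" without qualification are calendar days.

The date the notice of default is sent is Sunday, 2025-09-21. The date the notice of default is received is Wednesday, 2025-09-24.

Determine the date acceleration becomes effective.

The last day of the grace period: 2025-09-24 + 7 days = 2025-10-01.
The last day of the standstill period: 10 business days after Wednesday, 2025-10-01, skipping weekends — Oct 2, Oct 3, Oct 6, Oct 7, Oct 8, Oct 9, Oct 10, Oct 13, Oct 14, Oct 15 — lands on Wednesday, 2025-10-15.
The last day of the consultation period: 93 calendar days after 2025-10-15 is 2026-01-16.
Adding 48 calendar days to 2026-01-16 gives 2026-03-05, which is the date acceleration becomes effective. 2026-03-05 is a Thursday, so no roll-forward applies.

2026-03-05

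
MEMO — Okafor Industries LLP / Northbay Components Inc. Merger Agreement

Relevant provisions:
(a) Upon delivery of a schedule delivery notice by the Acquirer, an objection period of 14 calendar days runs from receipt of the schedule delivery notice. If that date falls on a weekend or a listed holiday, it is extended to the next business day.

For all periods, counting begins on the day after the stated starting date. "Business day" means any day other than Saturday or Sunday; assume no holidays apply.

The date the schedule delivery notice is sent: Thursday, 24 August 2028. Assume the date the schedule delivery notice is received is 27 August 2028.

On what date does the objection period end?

11 September 2028

Adding 14 calendar days to 27 August 2028 gives 10 September 2028, which is the last day of the objection period. That falls on a Sunday, so it rolls to the next business day, Monday, 11 September 2028.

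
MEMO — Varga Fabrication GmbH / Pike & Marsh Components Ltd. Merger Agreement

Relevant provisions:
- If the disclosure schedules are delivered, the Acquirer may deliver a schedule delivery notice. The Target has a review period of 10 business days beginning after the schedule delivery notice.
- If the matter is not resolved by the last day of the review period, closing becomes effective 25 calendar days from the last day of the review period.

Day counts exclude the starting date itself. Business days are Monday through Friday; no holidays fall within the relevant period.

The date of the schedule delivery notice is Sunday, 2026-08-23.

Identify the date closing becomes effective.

2026-09-29

The last day of the review period: counting 10 business days from Sunday, 2026-08-23 (Aug 24, Aug 25, Aug 26, Aug 27, Aug 28, Aug 31, Sep 1, Sep 2, Sep 3, Sep 4, skipping weekends) reaches Friday, 2026-09-04.
The date closing becomes effective: 2026-09-04 + 25 days = 2026-09-29.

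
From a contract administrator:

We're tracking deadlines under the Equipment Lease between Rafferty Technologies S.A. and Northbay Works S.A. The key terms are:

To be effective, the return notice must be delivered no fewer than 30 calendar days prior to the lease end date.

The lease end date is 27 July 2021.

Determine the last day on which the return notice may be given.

27 June 2021

27 July 2021 minus 30 days is 27 June 2021.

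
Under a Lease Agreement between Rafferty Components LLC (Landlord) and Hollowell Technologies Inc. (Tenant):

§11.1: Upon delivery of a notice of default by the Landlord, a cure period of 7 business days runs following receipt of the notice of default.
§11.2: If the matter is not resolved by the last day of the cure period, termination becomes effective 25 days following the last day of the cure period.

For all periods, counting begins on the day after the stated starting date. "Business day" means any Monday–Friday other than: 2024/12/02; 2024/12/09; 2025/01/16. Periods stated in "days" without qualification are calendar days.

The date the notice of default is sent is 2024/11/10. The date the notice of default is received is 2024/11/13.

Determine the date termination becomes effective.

The last day of the cure period: counting 7 business days from Wednesday, 2024/11/13 (Nov 14, Nov 15, Nov 18, Nov 19, Nov 20, Nov 21, Nov 22, skipping weekends) reaches Friday, 2024/11/22.
The date termination becomes effective: 25 calendar days after 2024/11/22 is 2024/12/17.

2024/12/17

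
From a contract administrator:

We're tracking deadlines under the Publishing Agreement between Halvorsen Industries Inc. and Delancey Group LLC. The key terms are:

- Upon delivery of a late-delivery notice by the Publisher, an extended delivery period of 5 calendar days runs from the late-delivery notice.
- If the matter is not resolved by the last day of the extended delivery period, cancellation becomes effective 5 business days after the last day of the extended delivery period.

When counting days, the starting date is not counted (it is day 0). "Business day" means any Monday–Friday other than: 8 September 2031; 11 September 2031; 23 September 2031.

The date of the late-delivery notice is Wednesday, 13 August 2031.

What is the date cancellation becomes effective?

25 August 2031

The last day of the extended delivery period: 5 calendar days after 13 August 2031 is 18 August 2031.
The date cancellation becomes effective: counting 5 business days from Monday, 18 August 2031 (Aug 19, Aug 20, Aug 21, Aug 22, Aug 25, skipping weekends) reaches Monday, 25 August 2031.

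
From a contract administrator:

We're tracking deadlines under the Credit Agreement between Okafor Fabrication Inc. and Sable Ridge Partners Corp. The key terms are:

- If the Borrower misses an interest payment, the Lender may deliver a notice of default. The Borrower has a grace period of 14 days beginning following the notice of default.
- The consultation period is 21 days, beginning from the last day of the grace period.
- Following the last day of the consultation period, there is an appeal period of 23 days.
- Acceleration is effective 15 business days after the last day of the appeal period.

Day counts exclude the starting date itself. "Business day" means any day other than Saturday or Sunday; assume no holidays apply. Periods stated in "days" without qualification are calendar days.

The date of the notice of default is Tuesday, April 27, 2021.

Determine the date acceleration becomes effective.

Adding 14 calendar days to April 27, 2021 gives May 11, 2021, which is the last day of the grace period.
The last day of the consultation period: May 11, 2021 + 21 days = June 1, 2021.
Adding 23 calendar days to June 1, 2021 gives June 24, 2021, which is the last day of the appeal period.
The date acceleration becomes effective: counting 15 business days from Thursday, June 24, 2021 (Jun 25, Jun 28, Jun 29, Jun 30, …, Jul 13, Jul 14, Jul 15, skipping weekends) reaches Thursday, July 15, 2021.

July 15, 2021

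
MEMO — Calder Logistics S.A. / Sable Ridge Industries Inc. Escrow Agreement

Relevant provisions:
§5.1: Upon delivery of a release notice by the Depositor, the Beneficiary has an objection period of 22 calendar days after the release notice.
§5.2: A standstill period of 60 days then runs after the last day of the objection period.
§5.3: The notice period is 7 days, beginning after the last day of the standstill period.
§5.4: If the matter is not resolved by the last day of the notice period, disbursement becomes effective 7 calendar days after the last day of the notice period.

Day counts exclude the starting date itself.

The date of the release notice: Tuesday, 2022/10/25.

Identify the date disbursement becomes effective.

2023/01/29

The last day of the objection period: 2022/10/25 + 22 days = 2022/11/16.
Adding 60 calendar days to 2022/11/16 gives 2023/01/15, which is the last day of the standstill period.
The last day of the notice period: 2023/01/15 + 7 days = 2023/01/22.
The date disbursement becomes effective: 7 calendar days after 2023/01/22 is 2023/01/29.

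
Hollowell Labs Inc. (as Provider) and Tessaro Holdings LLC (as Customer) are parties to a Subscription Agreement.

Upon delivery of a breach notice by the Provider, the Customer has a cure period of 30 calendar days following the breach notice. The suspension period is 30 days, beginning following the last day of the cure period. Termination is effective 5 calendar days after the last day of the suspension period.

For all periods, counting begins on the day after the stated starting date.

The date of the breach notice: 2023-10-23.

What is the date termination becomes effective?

The last day of the cure period: 30 calendar days after 2023-10-23 is 2023-11-22.
The last day of the suspension period: 2023-11-22 + 30 days = 2023-12-22.
The date termination becomes effective: 5 calendar days after 2023-12-22 is 2023-12-27.

2023-12-27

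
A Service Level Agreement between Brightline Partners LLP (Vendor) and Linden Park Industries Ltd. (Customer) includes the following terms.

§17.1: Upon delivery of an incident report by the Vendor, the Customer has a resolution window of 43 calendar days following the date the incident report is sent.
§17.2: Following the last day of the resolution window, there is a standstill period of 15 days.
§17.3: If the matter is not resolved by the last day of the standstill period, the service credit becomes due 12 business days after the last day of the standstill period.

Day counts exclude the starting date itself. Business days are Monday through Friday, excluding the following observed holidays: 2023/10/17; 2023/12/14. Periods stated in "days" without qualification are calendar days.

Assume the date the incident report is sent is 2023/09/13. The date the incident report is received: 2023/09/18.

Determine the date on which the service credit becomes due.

2023/11/28

The last day of the resolution window: 2023/09/13 + 43 days = 2023/10/26.
The last day of the standstill period: 15 calendar days after 2023/10/26 is 2023/11/10.
The date on which the service credit becomes due: counting 12 business days from Friday, 2023/11/10 (Nov 13, Nov 14, Nov 15, Nov 16, …, Nov 24, Nov 27, Nov 28, skipping weekends) reaches Tuesday, 2023/11/28.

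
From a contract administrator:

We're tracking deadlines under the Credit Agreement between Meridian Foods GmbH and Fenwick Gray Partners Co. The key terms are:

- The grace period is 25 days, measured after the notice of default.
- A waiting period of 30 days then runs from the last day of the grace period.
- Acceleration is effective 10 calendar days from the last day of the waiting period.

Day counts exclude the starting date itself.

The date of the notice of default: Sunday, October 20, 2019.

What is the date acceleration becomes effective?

The last day of the grace period: 25 calendar days after October 20, 2019 is November 14, 2019.
The last day of the waiting period: November 14, 2019 + 30 days = December 14, 2019.
The date acceleration becomes effective: December 14, 2019 + 10 days = December 24, 2019.

December 24, 2019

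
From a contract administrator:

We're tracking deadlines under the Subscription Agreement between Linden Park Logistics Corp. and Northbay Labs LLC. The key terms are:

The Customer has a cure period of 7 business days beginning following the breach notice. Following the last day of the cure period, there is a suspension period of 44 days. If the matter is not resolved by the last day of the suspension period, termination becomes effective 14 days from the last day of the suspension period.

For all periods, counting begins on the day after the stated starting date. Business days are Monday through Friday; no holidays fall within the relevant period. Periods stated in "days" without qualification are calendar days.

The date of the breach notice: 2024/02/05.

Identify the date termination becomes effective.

2024/04/12

The last day of the cure period: 7 business days after Monday, 2024/02/05, skipping weekends — Feb 6, Feb 7, Feb 8, Feb 9, Feb 12, Feb 13, Feb 14 — lands on Wednesday, 2024/02/14.
Adding 44 calendar days to 2024/02/14 gives 2024/03/29, which is the last day of the suspension period.
Adding 14 calendar days to 2024/03/29 gives 2024/04/12, which is the date termination becomes effective.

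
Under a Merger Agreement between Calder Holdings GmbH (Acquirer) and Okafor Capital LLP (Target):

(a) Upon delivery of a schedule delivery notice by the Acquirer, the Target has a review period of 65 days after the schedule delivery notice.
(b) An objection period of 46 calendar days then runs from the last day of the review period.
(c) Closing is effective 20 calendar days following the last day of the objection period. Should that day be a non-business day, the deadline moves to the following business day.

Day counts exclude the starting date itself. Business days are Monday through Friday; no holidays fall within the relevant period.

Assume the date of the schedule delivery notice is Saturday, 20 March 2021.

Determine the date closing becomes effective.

29 July 2021

Adding 65 calendar days to 20 March 2021 gives 24 May 2021, which is the last day of the review period.
The last day of the objection period: 24 May 2021 + 46 days = 9 July 2021.
The date closing becomes effective: 20 calendar days after 9 July 2021 is 29 July 2021. 29 July 2021 is a Thursday, so no roll-forward applies.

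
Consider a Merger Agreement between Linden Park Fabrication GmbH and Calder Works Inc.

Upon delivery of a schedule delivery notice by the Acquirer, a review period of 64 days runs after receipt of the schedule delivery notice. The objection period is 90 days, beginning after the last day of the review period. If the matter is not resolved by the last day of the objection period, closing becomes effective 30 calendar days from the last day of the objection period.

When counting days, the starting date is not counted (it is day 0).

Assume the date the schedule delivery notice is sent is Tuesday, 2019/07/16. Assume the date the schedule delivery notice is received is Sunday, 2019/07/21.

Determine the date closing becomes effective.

The last day of the review period: 64 calendar days after 2019/07/21 is 2019/09/23.
The last day of the objection period: 90 calendar days after 2019/09/23 is 2019/12/22.
The date closing becomes effective: 2019/12/22 + 30 days = 2020/01/21.

2020/01/21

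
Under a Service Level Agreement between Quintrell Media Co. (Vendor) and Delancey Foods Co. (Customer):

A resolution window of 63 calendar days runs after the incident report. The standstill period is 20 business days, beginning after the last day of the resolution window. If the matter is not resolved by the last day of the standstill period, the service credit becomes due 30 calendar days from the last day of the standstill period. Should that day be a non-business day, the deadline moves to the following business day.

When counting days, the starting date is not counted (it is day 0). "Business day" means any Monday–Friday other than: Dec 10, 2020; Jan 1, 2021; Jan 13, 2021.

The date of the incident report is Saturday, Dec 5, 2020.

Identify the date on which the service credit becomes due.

Apr 5, 2021

The last day of the resolution window: 63 calendar days after Dec 5, 2020 is Feb 6, 2021.
The last day of the standstill period: 20 business days after Saturday, Feb 6, 2021, skipping weekends — Feb 8, Feb 9, Feb 10, Feb 11, …, Mar 3, Mar 4, Mar 5 — lands on Friday, Mar 5, 2021.
Adding 30 calendar days to Mar 5, 2021 gives Apr 4, 2021, which is the date on which the service credit becomes due. That falls on a Sunday, so it rolls to the next business day, Monday, Apr 5, 2021.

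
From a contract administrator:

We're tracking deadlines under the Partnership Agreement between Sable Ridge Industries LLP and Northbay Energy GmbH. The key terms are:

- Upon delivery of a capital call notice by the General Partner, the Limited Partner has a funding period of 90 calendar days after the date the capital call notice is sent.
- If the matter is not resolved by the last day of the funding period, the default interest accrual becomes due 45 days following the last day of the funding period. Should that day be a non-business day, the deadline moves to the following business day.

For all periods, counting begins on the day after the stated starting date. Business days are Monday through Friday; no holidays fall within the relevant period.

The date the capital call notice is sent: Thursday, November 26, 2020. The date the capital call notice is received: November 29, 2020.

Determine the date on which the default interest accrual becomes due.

The last day of the funding period: 90 calendar days after November 26, 2020 is February 24, 2021.
The date on which the default interest accrual becomes due: February 24, 2021 + 45 days = April 10, 2021. That falls on a Saturday, so it rolls to the next business day, Monday, April 12, 2021.

April 12, 2021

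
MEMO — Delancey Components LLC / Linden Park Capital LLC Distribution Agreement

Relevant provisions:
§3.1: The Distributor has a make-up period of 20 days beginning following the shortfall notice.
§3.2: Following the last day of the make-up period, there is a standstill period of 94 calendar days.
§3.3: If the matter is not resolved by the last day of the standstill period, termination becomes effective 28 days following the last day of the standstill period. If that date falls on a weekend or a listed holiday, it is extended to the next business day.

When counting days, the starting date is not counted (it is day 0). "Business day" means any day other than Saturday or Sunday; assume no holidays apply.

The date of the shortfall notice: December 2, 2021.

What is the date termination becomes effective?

The last day of the make-up period: December 2, 2021 + 20 days = December 22, 2021.
Adding 94 calendar days to December 22, 2021 gives March 26, 2022, which is the last day of the standstill period.
The date termination becomes effective: March 26, 2022 + 28 days = April 23, 2022. That falls on a Saturday, so it rolls to the next business day, Monday, April 25, 2022.

April 25, 2022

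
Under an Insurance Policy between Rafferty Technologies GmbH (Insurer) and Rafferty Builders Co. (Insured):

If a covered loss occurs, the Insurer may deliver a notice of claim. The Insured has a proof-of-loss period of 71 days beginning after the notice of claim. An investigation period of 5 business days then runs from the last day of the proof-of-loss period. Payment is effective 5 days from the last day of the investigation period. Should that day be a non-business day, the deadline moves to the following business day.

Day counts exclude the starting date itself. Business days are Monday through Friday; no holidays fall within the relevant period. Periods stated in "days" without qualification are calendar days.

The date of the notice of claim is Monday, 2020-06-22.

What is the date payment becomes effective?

Adding 71 calendar days to 2020-06-22 gives 2020-09-01, which is the last day of the proof-of-loss period.
The last day of the investigation period: counting 5 business days from Tuesday, 2020-09-01 (Sep 2, Sep 3, Sep 4, Sep 7, Sep 8, skipping weekends) reaches Tuesday, 2020-09-08.
The date payment becomes effective: 2020-09-08 + 5 days = 2020-09-13. That falls on a Sunday, so it rolls to the next business day, Monday, 2020-09-14.

2020-09-14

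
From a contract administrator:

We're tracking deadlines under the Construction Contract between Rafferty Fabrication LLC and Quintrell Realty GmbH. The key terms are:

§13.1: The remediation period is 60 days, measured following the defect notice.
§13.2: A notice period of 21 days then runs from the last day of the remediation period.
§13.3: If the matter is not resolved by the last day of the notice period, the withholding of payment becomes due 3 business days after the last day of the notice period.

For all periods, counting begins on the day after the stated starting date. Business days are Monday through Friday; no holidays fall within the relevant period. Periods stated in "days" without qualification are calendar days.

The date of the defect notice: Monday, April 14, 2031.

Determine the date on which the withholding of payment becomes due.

The last day of the remediation period: 60 calendar days after April 14, 2031 is June 13, 2031.
Adding 21 calendar days to June 13, 2031 gives July 4, 2031, which is the last day of the notice period.
From Friday, July 4, 2031, 3 business days (Jul 7, Jul 8, Jul 9, skipping weekends) brings us to Wednesday, July 9, 2031, which is the date on which the withholding of payment becomes due.

July 9, 2031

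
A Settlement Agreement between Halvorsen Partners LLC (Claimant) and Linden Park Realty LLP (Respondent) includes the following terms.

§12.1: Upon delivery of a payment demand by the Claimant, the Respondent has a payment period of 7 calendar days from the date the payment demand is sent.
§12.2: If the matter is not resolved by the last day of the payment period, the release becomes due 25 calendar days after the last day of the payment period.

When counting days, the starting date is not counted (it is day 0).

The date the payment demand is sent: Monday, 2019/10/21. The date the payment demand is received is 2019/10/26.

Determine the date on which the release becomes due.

The last day of the payment period: 7 calendar days after 2019/10/21 is 2019/10/28.
The date on which the release becomes due: 2019/10/28 + 25 days = 2019/11/22.

2019/11/22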